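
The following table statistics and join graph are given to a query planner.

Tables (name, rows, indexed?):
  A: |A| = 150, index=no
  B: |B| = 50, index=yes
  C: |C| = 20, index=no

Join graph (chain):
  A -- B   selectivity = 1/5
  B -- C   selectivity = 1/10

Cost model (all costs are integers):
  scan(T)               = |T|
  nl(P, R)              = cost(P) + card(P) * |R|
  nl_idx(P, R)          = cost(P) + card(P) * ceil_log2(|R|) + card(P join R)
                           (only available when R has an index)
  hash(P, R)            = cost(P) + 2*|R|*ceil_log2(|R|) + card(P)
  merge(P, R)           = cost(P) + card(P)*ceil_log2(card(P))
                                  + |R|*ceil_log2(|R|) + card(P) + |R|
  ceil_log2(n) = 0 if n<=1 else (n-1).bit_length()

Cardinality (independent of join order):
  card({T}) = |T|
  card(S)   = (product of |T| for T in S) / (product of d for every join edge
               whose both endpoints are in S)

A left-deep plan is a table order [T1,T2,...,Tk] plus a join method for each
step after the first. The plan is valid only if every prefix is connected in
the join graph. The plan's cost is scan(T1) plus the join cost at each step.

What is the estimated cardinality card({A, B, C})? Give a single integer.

3000

Tables in S: A(150), B(50), C(20)
Edges inside S: A-B(d=5), B-C(d=10)
numerator = 150 * 50 * 20 = 150000
denominator = 5 * 10 = 50
card(S) = 150000 / 50 = 3000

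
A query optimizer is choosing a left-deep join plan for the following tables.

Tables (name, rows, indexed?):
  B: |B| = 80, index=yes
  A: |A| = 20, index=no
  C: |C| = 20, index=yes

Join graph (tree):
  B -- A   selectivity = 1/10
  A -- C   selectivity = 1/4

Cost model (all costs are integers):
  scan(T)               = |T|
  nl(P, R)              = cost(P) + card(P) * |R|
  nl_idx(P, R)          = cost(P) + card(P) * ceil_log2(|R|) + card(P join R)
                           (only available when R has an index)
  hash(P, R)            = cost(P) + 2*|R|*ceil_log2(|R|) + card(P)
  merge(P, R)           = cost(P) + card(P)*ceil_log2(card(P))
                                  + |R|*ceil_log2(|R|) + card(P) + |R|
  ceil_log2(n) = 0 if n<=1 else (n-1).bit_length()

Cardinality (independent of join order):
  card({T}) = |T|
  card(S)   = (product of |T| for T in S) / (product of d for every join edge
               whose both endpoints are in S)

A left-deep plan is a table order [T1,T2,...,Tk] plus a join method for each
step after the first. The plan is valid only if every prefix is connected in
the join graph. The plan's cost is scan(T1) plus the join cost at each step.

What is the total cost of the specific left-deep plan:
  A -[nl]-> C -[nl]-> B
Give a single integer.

8420

step 1: scan A: cost=20, card=20
step 2: join C via nl
    card(P join C) = 20*20/(4) = 100
    cost = 20 + 20*20 = 420
step 3: join B via nl
    card(P join B) = 100*80/(10) = 800
    cost = 420 + 100*80 = 8420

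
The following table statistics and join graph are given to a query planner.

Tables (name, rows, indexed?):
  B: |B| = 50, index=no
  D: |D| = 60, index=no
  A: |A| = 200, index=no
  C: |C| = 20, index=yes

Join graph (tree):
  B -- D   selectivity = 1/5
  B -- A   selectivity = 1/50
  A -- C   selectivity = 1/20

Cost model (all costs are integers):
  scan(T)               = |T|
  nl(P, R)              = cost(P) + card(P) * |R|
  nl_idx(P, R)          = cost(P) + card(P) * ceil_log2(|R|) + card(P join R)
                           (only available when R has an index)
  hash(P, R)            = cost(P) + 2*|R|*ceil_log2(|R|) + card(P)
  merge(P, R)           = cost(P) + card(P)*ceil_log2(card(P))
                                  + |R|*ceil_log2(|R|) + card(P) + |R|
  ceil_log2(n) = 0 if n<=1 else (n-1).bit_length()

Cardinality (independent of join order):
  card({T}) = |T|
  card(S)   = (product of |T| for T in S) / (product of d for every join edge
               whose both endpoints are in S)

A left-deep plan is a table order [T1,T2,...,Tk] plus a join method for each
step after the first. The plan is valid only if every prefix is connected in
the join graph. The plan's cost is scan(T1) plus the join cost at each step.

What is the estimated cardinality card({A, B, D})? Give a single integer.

2400

Tables in S: A(200), B(50), D(60)
Edges inside S: B-D(d=5), B-A(d=50)
numerator = 200 * 50 * 60 = 600000
denominator = 5 * 50 = 250
card(S) = 600000 / 250 = 2400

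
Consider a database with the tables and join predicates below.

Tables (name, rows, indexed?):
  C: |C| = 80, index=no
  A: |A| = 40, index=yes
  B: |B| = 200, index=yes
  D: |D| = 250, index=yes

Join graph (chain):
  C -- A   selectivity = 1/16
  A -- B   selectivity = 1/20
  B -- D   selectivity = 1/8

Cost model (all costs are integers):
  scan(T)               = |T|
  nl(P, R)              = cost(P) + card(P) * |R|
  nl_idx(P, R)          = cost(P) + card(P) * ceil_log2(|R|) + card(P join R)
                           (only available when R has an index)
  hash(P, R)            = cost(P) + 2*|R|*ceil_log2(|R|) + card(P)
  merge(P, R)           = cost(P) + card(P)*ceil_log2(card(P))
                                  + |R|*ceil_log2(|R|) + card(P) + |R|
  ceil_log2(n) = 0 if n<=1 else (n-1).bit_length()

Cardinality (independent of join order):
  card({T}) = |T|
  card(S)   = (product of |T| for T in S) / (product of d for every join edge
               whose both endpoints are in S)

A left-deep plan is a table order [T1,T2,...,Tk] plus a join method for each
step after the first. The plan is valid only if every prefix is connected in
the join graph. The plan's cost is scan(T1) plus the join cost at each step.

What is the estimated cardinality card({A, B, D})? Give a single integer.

Tables in S: A(40), B(200), D(250)
Edges inside S: A-B(d=20), B-D(d=8)
numerator = 40 * 200 * 250 = 2000000
denominator = 20 * 8 = 160
card(S) = 2000000 / 160 = 12500

12500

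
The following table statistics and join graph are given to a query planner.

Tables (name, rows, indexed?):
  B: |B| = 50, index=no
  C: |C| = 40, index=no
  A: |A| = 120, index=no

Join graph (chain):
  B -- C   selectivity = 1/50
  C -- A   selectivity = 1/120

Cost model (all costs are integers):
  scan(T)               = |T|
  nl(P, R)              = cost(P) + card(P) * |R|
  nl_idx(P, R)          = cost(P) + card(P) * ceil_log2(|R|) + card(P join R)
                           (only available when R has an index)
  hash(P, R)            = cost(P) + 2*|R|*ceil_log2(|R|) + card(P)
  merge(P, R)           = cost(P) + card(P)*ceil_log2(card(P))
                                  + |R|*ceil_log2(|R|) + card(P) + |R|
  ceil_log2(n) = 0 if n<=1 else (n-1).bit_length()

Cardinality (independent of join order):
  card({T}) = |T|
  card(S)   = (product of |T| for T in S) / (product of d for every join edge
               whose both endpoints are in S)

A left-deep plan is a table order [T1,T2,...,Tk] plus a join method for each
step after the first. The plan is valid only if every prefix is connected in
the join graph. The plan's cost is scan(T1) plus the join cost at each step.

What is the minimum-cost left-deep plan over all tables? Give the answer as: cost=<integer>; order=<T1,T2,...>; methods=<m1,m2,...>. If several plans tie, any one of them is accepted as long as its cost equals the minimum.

cost=1350; order=A,C,B; methods=hash,merge

Selinger DP (subsets sized 1..n):
  {B}: scan cost=50, card=50
  {C}: scan cost=40, card=40
  {A}: scan cost=120, card=120
  {BC}: card=40; try (C,hash)→580, (B,merge)→670, (C,merge)→680, (B,hash)→680, (B,nl)→2040, (C,nl)→2050; best=580 via (C,hash)
  {AC}: card=40; try (C,hash)→720, (A,merge)→1280, (C,merge)→1360, (A,hash)→1760, (A,nl)→4840, (C,nl)→4920; best=720 via (C,hash)
  {ABC}: card=40; try (B,merge)→1350, (B,hash)→1360, (A,merge)→1820, (A,hash)→2300, (B,nl)→2720, (A,nl)→5380; best=1350 via (B,merge)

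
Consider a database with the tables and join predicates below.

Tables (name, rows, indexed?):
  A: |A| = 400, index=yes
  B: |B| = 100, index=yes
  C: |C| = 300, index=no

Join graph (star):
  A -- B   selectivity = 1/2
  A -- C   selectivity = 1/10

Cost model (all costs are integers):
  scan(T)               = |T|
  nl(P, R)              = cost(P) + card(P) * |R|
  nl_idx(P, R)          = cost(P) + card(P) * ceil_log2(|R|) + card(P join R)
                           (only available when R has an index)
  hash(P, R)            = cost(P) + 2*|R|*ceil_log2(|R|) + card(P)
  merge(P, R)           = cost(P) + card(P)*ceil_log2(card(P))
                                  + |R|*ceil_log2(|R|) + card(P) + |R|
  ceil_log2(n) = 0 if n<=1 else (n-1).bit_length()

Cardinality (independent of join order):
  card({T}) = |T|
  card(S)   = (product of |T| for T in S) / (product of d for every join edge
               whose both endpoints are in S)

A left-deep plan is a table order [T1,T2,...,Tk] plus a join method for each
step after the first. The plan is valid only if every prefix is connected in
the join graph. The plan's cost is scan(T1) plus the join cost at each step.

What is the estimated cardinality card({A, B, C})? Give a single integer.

Tables in S: A(400), B(100), C(300)
Edges inside S: A-B(d=2), A-C(d=10)
numerator = 400 * 100 * 300 = 12000000
denominator = 2 * 10 = 20
card(S) = 12000000 / 20 = 600000

600000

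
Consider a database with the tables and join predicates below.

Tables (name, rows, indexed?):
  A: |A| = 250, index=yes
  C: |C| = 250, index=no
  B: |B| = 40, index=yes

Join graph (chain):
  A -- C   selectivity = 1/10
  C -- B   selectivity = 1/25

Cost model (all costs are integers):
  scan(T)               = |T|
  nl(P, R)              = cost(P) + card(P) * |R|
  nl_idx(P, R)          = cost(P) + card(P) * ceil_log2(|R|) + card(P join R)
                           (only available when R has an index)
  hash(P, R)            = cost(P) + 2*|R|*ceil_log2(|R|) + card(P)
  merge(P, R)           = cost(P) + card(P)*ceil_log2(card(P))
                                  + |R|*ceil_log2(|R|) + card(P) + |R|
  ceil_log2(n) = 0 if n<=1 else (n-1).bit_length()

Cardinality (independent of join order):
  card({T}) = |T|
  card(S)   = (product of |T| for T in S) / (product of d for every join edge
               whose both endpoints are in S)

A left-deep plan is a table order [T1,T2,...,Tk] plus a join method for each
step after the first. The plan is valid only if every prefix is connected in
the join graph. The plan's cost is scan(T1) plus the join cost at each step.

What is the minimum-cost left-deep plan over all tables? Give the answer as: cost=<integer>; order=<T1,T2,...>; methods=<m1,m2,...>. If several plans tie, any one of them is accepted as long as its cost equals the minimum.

cost=5380; order=C,B,A; methods=hash,hash

Selinger DP (subsets sized 1..n):
  {A}: scan cost=250, card=250
  {C}: scan cost=250, card=250
  {B}: scan cost=40, card=40
  {AC}: card=6250; try (C,hash)→4500, (A,hash)→4500, (C,merge)→4750, (A,merge)→4750, (A,nl_idx)→8500, (C,nl)→62750 …(+1); best=4500 via (C,hash)
  {BC}: card=400; try (B,hash)→980, (B,nl_idx)→2150, (C,merge)→2570, (B,merge)→2780, (C,hash)→4080, (C,nl)→10040 …(+1); best=980 via (B,hash)
  {ABC}: card=10000; try (A,hash)→5380, (A,merge)→7230, (B,hash)→11230, (A,nl_idx)→14180, (B,nl_idx)→52000, (B,merge)→92280 …(+2); best=5380 via (A,hash)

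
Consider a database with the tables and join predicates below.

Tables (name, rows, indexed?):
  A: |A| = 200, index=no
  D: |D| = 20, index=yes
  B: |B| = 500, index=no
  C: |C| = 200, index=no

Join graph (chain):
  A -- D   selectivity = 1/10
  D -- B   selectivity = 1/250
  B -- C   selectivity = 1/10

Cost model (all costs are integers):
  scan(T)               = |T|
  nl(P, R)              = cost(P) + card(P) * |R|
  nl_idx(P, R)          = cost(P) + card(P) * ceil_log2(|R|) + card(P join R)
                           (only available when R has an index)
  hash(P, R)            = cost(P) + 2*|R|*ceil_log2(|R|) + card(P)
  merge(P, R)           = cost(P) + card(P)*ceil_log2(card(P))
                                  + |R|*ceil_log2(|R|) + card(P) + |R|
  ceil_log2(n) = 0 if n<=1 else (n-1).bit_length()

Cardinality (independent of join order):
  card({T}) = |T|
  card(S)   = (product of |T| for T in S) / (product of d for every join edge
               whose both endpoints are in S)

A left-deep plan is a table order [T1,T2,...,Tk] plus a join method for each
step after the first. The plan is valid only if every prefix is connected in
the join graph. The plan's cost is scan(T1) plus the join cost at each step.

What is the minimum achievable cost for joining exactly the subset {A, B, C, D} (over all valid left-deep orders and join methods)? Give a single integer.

7280

Selinger DP over subsets of {A,B,C,D}:
  {A}: scan cost=200, card=200
  {D}: scan cost=20, card=20
  {B}: scan cost=500, card=500
  {C}: scan cost=200, card=200
  {AD}: card=400; try (D,hash)→600, (D,nl_idx)→1600, (A,merge)→1940, (D,merge)→2120, (A,hash)→3240, (A,nl)→4020 …(+1); best=600 via (D,hash)
  {BD}: card=40; try (D,hash)→1200, (D,nl_idx)→3040, (B,merge)→5140, (D,merge)→5620, (B,hash)→9040, (B,nl)→10020 …(+1); best=1200 via (D,hash)
  {BC}: card=10000; try (C,hash)→4200, (B,merge)→7000, (C,merge)→7300, (B,hash)→9400, (B,nl)→100200, (C,nl)→100500; best=4200 via (C,hash)
  {ABD}: card=800; try (A,merge)→3280, (A,hash)→4440, (A,nl)→9200, (B,merge)→9600, (B,hash)→10000, (B,nl)→200600; best=3280 via (A,merge)
  {BCD}: card=800; try (C,merge)→3280, (C,hash)→4440, (C,nl)→9200, (D,hash)→14400, (D,nl_idx)→55000, (D,merge)→154320 …(+1); best=3280 via (C,merge)
  {ABCD}: card=16000; try (C,hash)→7280, (A,hash)→7280, (C,merge)→13880, (A,merge)→13880, (C,nl)→163280, (A,nl)→163280; best=7280 via (C,hash)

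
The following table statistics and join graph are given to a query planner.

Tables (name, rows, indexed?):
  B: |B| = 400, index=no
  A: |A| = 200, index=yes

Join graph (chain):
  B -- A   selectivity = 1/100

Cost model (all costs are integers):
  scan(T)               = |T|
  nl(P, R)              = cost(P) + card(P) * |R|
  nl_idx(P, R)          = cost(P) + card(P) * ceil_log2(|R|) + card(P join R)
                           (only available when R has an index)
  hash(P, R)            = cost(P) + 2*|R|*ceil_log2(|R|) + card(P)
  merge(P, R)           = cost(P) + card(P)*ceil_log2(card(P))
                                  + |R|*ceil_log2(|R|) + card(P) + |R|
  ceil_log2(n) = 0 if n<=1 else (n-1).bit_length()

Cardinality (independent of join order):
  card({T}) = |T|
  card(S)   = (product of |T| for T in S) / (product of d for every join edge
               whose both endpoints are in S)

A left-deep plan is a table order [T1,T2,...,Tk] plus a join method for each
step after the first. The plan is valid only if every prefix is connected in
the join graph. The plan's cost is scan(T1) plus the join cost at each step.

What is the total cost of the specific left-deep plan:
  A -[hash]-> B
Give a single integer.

step 1: scan A: cost=200, card=200
step 2: join B via hash
    card(P join B) = 200*400/(100) = 800
    cost = 200 + 2*400*9 + 200 = 7600

7600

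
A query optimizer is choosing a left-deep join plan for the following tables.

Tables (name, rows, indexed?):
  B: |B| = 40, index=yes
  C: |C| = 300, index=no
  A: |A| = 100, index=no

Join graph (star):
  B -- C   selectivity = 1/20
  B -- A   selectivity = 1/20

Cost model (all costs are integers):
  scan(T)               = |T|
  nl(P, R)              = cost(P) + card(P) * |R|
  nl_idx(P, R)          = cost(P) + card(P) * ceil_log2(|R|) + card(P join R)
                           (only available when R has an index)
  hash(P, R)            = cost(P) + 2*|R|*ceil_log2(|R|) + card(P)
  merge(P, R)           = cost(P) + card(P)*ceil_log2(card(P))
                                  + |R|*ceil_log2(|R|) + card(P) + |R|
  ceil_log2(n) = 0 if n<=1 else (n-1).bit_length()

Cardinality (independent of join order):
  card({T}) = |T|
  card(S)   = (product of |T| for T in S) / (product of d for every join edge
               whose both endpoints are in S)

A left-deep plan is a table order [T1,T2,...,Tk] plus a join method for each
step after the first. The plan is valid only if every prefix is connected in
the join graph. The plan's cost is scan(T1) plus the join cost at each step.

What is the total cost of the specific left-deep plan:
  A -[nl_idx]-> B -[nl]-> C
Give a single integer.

step 1: scan A: cost=100, card=100
step 2: join B via nl_idx
    card(P join B) = 100*40/(20) = 200
    cost = 100 + 100*6 + 200 = 900
step 3: join C via nl
    card(P join C) = 200*300/(20) = 3000
    cost = 900 + 200*300 = 60900

60900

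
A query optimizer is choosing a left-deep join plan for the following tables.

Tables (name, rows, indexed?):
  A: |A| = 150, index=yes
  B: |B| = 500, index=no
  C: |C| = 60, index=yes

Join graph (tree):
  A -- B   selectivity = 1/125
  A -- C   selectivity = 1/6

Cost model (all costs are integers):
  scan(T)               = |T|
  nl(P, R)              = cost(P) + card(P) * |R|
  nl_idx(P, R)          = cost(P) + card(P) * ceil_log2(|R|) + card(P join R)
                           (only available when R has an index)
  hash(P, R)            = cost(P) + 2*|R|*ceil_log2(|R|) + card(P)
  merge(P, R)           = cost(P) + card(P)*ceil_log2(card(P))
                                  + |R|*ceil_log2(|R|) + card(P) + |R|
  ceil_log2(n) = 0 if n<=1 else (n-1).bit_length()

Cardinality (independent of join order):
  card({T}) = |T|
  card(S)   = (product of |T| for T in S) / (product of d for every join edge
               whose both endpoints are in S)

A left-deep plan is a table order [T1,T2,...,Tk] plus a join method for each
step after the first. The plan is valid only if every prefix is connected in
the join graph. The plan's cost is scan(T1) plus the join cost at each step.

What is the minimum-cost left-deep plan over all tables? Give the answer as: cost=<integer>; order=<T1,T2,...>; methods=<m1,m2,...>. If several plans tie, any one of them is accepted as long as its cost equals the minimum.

cost=4720; order=B,A,C; methods=hash,hash

Selinger DP (subsets sized 1..n):
  {A}: scan cost=150, card=150
  {B}: scan cost=500, card=500
  {C}: scan cost=60, card=60
  {AB}: card=600; try (A,hash)→3400, (A,nl_idx)→5100, (B,merge)→6500, (A,merge)→6850, (B,hash)→9300, (B,nl)→75150 …(+1); best=3400 via (A,hash)
  {AC}: card=1500; try (C,hash)→1020, (A,merge)→1830, (C,merge)→1920, (A,nl_idx)→2040, (A,hash)→2520, (C,nl_idx)→2550 …(+2); best=1020 via (C,hash)
  {ABC}: card=6000; try (C,hash)→4720, (C,merge)→10420, (B,hash)→11520, (C,nl_idx)→13000, (B,merge)→24020, (C,nl)→39400 …(+1); best=4720 via (C,hash)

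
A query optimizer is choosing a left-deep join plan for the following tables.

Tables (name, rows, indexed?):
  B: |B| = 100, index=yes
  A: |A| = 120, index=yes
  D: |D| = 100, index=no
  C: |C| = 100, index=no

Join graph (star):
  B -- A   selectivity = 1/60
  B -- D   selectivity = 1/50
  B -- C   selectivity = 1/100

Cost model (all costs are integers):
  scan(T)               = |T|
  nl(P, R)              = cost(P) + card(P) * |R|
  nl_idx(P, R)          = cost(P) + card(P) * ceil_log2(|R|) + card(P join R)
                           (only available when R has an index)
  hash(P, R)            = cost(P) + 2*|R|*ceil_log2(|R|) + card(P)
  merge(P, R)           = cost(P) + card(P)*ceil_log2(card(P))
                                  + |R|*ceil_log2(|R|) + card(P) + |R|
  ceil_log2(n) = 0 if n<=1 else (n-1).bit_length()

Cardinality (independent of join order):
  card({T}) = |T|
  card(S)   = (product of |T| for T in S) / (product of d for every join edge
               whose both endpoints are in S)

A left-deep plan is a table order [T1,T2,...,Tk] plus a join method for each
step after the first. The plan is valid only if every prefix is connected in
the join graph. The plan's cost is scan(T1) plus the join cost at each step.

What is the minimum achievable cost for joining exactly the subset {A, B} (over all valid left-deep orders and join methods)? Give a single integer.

1000

Selinger DP over subsets of {A,B}:
  {B}: scan cost=100, card=100
  {A}: scan cost=120, card=120
  {AB}: card=200; try (A,nl_idx)→1000, (B,nl_idx)→1160, (B,hash)→1640, (A,merge)→1860, (B,merge)→1880, (A,hash)→1880 …(+2); best=1000 via (A,nl_idx)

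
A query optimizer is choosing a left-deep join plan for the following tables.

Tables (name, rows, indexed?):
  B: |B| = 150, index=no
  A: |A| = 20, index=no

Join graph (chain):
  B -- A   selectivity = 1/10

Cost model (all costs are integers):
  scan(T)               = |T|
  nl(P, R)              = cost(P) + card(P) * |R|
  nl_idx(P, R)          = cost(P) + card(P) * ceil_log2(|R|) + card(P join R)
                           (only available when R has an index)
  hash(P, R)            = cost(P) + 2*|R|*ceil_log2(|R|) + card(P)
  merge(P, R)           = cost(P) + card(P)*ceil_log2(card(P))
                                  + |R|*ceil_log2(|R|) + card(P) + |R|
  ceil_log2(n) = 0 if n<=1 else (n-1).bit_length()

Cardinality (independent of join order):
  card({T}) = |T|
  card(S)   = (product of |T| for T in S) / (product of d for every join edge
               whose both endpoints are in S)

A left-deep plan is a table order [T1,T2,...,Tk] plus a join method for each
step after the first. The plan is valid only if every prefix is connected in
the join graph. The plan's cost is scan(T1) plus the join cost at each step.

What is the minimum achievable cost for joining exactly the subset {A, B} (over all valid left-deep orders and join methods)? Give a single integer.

500

Selinger DP over subsets of {A,B}:
  {B}: scan cost=150, card=150
  {A}: scan cost=20, card=20
  {AB}: card=300; try (A,hash)→500, (B,merge)→1490, (A,merge)→1620, (B,hash)→2440, (B,nl)→3020, (A,nl)→3150; best=500 via (A,hash)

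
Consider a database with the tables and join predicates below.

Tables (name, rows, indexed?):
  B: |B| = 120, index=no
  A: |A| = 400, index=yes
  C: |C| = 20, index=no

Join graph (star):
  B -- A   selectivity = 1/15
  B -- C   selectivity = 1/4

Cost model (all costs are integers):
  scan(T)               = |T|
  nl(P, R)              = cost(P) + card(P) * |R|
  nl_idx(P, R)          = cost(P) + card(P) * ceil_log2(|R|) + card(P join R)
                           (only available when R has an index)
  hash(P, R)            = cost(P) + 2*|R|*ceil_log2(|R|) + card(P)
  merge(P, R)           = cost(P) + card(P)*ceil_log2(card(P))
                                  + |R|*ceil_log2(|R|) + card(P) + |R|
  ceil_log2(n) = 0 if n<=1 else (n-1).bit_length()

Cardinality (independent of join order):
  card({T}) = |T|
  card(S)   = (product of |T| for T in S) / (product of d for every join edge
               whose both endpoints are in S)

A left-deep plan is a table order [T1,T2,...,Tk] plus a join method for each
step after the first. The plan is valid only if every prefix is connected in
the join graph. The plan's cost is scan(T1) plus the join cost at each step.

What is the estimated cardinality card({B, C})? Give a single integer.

Tables in S: B(120), C(20)
Edges inside S: B-C(d=4)
numerator = 120 * 20 = 2400
denominator = 4 = 4
card(S) = 2400 / 4 = 600

600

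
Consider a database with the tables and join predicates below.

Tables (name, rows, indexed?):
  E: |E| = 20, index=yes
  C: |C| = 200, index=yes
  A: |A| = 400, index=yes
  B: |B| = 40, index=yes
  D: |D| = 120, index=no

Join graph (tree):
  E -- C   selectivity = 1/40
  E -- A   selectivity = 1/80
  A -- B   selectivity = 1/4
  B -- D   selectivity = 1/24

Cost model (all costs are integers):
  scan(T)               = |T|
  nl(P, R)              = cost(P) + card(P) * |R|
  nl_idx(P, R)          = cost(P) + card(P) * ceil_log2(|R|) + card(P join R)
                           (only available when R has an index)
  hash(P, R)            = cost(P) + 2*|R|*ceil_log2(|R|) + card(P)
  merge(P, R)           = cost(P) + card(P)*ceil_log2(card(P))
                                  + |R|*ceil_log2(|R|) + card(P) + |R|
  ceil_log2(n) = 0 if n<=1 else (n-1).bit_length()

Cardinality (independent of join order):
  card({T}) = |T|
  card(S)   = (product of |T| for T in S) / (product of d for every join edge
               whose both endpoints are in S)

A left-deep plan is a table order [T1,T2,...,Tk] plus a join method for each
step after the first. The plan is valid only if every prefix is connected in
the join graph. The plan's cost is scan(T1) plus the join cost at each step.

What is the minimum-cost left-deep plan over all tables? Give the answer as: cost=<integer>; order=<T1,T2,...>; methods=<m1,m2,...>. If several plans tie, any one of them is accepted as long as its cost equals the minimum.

cost=9260; order=E,A,C,B,D; methods=nl_idx,nl_idx,hash,hash

Selinger DP (subsets sized 1..n):
  {E}: scan cost=20, card=20
  {C}: scan cost=200, card=200
  {A}: scan cost=400, card=400
  {B}: scan cost=40, card=40
  {D}: scan cost=120, card=120
  {CE}: card=100; try (C,nl_idx)→280, (E,hash)→600, (E,nl_idx)→1300, (C,merge)→1940, (E,merge)→2120, (C,hash)→3240 …(+2); best=280 via (C,nl_idx)
  {AE}: card=100; try (A,nl_idx)→300, (E,hash)→1000, (E,nl_idx)→2500, (A,merge)→4140, (E,merge)→4520, (A,hash)→7240 …(+2); best=300 via (A,nl_idx)
  {AB}: card=4000; try (B,hash)→1280, (A,merge)→4320, (A,nl_idx)→4400, (B,merge)→4680, (B,nl_idx)→6800, (A,hash)→7280 …(+2); best=1280 via (B,hash)
  {BD}: card=200; try (B,hash)→720, (B,nl_idx)→1040, (D,merge)→1280, (B,merge)→1360, (D,hash)→1760, (D,nl)→4840 …(+1); best=720 via (B,hash)
  {ACE}: card=500; try (C,nl_idx)→1600, (A,nl_idx)→1680, (C,merge)→2900, (C,hash)→3600, (A,merge)→5080, (A,hash)→7580 …(+2); best=1600 via (C,nl_idx)
  {ABE}: card=1000; try (B,hash)→880, (B,merge)→1380, (B,nl_idx)→1900, (B,nl)→4300, (E,hash)→5480, (E,nl_idx)→22280 …(+2); best=880 via (B,hash)
  {ABD}: card=20000; try (A,merge)→6520, (D,hash)→6960, (A,hash)→8120, (A,nl_idx)→22520, (D,merge)→54240, (A,nl)→80720 …(+1); best=6520 via (A,merge)
  {ABCE}: card=5000; try (B,hash)→2580, (C,hash)→5080, (B,merge)→6880, (B,nl_idx)→9600, (C,merge)→13680, (C,nl_idx)→13880 …(+2); best=2580 via (B,hash)
  {ABDE}: card=5000; try (D,hash)→3560, (D,merge)→12840, (E,hash)→26720, (E,nl_idx)→111520, (D,nl)→120880, (E,merge)→326640 …(+1); best=3560 via (D,hash)
  {ABCDE}: card=25000; try (D,hash)→9260, (C,hash)→11760, (C,nl_idx)→68560, (D,merge)→73540, (C,merge)→75360, (D,nl)→602580 …(+1); best=9260 via (D,hash)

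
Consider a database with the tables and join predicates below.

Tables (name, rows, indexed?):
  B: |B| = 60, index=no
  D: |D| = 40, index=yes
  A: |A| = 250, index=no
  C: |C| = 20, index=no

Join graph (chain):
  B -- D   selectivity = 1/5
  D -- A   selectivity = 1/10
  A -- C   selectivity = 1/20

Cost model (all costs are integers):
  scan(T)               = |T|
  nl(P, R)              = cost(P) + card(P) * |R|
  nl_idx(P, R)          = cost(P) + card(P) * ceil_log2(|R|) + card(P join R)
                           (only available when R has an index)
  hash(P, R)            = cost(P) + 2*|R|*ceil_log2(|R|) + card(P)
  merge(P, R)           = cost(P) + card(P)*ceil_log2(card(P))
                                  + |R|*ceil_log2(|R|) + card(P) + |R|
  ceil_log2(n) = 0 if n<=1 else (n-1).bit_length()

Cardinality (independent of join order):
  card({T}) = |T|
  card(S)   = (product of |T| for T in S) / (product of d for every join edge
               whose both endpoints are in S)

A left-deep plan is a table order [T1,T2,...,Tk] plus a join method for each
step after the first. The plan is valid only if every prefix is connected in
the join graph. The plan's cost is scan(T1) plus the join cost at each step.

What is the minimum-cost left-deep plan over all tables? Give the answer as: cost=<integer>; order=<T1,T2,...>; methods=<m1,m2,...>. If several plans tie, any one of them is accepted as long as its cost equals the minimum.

Selinger DP (subsets sized 1..n):
  {B}: scan cost=60, card=60
  {D}: scan cost=40, card=40
  {A}: scan cost=250, card=250
  {C}: scan cost=20, card=20
  {BD}: card=480; try (D,hash)→600, (B,merge)→740, (D,merge)→760, (B,hash)→800, (D,nl_idx)→900, (B,nl)→2440 …(+1); best=600 via (D,hash)
  {AD}: card=1000; try (D,hash)→980, (A,merge)→2570, (D,nl_idx)→2750, (D,merge)→2780, (A,hash)→4080, (A,nl)→10040 …(+1); best=980 via (D,hash)
  {AC}: card=250; try (C,hash)→700, (A,merge)→2390, (C,merge)→2620, (A,hash)→4040, (A,nl)→5020, (C,nl)→5250; best=700 via (C,hash)
  {ABD}: card=12000; try (B,hash)→2700, (A,hash)→5080, (A,merge)→7650, (B,merge)→12400, (B,nl)→60980, (A,nl)→120600; best=2700 via (B,hash)
  {ACD}: card=1000; try (D,hash)→1430, (C,hash)→2180, (D,nl_idx)→3200, (D,merge)→3230, (D,nl)→10700, (C,merge)→12100 …(+1); best=1430 via (D,hash)
  {ABCD}: card=12000; try (B,hash)→3150, (B,merge)→12850, (C,hash)→14900, (B,nl)→61430, (C,merge)→182820, (C,nl)→242700; best=3150 via (B,hash)

cost=3150; order=A,C,D,B; methods=hash,hash,hash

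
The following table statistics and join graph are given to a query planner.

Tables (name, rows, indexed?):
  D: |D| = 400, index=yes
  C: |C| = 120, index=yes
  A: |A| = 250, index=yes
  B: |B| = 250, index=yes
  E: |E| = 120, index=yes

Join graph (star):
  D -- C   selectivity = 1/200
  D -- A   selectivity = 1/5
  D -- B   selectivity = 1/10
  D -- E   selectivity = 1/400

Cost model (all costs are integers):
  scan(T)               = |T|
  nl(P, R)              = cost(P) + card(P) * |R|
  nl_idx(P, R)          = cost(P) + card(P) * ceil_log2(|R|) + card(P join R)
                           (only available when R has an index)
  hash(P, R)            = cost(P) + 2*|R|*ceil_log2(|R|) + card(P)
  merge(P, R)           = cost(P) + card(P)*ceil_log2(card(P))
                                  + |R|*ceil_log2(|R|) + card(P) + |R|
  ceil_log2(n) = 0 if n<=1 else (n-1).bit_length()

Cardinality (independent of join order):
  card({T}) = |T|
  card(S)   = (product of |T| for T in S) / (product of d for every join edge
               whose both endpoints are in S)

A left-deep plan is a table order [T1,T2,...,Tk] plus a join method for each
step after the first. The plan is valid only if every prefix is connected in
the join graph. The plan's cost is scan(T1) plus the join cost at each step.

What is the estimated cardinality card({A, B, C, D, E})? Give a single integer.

90000

Tables in S: A(250), B(250), C(120), D(400), E(120)
Edges inside S: D-C(d=200), D-A(d=5), D-B(d=10), D-E(d=400)
numerator = 250 * 250 * 120 * 400 * 120 = 360000000000
denominator = 200 * 5 * 10 * 400 = 4000000
card(S) = 360000000000 / 4000000 = 90000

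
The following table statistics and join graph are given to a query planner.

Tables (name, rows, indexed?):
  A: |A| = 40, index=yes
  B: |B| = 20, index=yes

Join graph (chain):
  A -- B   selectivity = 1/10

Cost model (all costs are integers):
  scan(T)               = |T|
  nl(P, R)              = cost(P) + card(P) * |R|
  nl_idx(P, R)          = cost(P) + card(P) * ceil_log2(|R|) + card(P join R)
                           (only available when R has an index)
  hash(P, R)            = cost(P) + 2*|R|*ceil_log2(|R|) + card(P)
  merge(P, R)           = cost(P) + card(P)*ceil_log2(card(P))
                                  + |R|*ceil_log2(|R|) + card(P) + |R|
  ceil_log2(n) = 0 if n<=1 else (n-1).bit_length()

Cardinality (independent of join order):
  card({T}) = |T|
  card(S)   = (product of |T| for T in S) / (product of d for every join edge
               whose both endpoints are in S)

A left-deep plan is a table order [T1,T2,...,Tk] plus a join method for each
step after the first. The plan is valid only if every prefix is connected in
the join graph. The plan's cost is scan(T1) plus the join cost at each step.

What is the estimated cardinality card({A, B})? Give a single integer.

80

Tables in S: A(40), B(20)
Edges inside S: A-B(d=10)
numerator = 40 * 20 = 800
denominator = 10 = 10
card(S) = 800 / 10 = 80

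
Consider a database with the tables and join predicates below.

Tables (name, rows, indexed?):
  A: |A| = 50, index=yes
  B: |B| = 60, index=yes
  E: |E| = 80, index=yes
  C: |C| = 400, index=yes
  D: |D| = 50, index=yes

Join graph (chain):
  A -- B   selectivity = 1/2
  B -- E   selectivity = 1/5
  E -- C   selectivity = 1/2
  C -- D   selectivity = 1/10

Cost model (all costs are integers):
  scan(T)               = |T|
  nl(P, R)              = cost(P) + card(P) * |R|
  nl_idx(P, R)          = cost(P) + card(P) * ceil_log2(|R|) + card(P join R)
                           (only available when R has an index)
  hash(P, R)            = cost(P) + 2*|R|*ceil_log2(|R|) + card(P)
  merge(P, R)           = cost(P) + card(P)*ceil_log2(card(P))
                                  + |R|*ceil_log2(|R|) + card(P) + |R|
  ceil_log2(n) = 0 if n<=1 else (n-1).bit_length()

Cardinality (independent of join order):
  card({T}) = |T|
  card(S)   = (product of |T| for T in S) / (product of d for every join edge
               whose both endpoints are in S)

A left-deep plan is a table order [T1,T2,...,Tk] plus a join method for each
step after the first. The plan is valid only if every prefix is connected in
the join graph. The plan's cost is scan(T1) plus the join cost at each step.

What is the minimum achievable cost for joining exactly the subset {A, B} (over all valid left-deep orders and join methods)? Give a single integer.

720

Selinger DP over subsets of {A,B}:
  {A}: scan cost=50, card=50
  {B}: scan cost=60, card=60
  {AB}: card=1500; try (A,hash)→720, (B,hash)→820, (B,merge)→820, (A,merge)→830, (B,nl_idx)→1850, (A,nl_idx)→1920 …(+2); best=720 via (A,hash)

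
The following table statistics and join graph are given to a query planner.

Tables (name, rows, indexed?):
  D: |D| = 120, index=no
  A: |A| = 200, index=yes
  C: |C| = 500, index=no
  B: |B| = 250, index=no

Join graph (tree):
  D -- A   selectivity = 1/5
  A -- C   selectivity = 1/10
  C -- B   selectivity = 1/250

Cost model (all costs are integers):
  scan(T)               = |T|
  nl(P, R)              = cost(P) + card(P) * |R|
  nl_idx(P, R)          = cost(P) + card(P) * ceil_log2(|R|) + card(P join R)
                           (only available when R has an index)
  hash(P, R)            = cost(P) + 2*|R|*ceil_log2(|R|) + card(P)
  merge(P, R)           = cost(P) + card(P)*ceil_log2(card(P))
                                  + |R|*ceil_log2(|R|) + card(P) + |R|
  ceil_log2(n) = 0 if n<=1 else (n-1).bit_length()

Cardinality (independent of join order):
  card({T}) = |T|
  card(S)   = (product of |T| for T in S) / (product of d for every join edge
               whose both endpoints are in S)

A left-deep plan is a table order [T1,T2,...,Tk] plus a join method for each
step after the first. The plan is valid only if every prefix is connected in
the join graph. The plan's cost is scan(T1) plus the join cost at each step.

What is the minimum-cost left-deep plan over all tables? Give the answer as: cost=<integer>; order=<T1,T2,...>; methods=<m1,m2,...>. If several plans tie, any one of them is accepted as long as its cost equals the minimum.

cost=20380; order=C,B,A,D; methods=hash,hash,hash

Selinger DP (subsets sized 1..n):
  {D}: scan cost=120, card=120
  {A}: scan cost=200, card=200
  {C}: scan cost=500, card=500
  {B}: scan cost=250, card=250
  {AD}: card=4800; try (D,hash)→2080, (A,merge)→2880, (D,merge)→2960, (A,hash)→3440, (A,nl_idx)→5880, (A,nl)→24120 …(+1); best=2080 via (D,hash)
  {AC}: card=10000; try (A,hash)→4200, (C,merge)→7000, (A,merge)→7300, (C,hash)→9400, (A,nl_idx)→14500, (C,nl)→100200 …(+1); best=4200 via (A,hash)
  {BC}: card=500; try (B,hash)→5000, (C,merge)→7500, (B,merge)→7750, (C,hash)→9500, (C,nl)→125250, (B,nl)→125500; best=5000 via (B,hash)
  {ACD}: card=240000; try (D,hash)→15880, (C,hash)→15880, (C,merge)→74280, (D,merge)→155160, (D,nl)→1204200, (C,nl)→2402080; best=15880 via (D,hash)
  {ABC}: card=10000; try (A,hash)→8700, (A,merge)→11800, (B,hash)→18200, (A,nl_idx)→19000, (A,nl)→105000, (B,merge)→156450 …(+1); best=8700 via (A,hash)
  {ABCD}: card=240000; try (D,hash)→20380, (D,merge)→159660, (B,hash)→259880, (D,nl)→1208700, (B,merge)→4578130, (B,nl)→60015880; best=20380 via (D,hash)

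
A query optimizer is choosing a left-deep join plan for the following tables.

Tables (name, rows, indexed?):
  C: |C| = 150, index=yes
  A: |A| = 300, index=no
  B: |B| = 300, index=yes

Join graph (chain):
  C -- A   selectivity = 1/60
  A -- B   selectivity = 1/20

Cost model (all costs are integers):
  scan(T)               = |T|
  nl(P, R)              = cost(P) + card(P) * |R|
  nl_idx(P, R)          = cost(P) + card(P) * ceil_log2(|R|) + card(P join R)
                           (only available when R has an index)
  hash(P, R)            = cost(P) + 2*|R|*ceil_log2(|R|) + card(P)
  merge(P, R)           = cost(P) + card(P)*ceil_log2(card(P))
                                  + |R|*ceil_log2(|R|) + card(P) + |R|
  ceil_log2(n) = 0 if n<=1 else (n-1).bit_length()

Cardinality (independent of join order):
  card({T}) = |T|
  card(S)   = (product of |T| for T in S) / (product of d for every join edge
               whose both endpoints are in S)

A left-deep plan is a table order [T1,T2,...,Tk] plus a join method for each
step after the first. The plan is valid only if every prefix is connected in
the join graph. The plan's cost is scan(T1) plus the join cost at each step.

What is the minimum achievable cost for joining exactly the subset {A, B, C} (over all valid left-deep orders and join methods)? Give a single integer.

9150

Selinger DP over subsets of {A,B,C}:
  {C}: scan cost=150, card=150
  {A}: scan cost=300, card=300
  {B}: scan cost=300, card=300
  {AC}: card=750; try (C,hash)→3000, (C,nl_idx)→3450, (A,merge)→4500, (C,merge)→4650, (A,hash)→5700, (A,nl)→45150 …(+1); best=3000 via (C,hash)
  {AB}: card=4500; try (B,hash)→6000, (A,hash)→6000, (B,merge)→6300, (A,merge)→6300, (B,nl_idx)→7500, (B,nl)→90300 …(+1); best=6000 via (B,hash)
  {ABC}: card=11250; try (B,hash)→9150, (C,hash)→12900, (B,merge)→14250, (B,nl_idx)→21000, (C,nl_idx)→53250, (C,merge)→70350 …(+2); best=9150 via (B,hash)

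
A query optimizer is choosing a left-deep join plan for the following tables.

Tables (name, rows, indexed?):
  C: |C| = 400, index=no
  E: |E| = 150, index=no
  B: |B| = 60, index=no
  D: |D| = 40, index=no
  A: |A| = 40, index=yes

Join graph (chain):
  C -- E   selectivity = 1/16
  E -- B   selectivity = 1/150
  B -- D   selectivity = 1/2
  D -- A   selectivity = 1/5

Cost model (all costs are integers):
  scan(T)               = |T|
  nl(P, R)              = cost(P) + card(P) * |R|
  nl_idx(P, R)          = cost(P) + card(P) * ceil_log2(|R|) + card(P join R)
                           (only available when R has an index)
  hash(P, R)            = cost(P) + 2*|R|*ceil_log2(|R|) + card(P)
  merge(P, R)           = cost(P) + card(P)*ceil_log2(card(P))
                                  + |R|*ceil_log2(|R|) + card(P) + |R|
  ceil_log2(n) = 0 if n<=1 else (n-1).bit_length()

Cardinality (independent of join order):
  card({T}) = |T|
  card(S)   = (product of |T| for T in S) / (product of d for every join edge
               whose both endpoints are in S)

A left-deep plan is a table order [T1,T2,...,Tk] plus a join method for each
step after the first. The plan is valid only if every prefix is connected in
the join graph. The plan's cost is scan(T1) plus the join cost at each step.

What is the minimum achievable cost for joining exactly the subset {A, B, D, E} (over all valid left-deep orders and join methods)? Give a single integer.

3240

Selinger DP over subsets of {A,B,D,E}:
  {E}: scan cost=150, card=150
  {B}: scan cost=60, card=60
  {D}: scan cost=40, card=40
  {A}: scan cost=40, card=40
  {BE}: card=60; try (B,hash)→1020, (E,merge)→1830, (B,merge)→1920, (E,hash)→2520, (E,nl)→9060, (B,nl)→9150; best=1020 via (B,hash)
  {BD}: card=1200; try (D,hash)→600, (B,merge)→740, (D,merge)→760, (B,hash)→800, (B,nl)→2440, (D,nl)→2460; best=600 via (D,hash)
  {AD}: card=320; try (D,hash)→560, (A,hash)→560, (D,merge)→600, (A,merge)→600, (A,nl_idx)→600, (D,nl)→1640 …(+1); best=560 via (D,hash)
  {BDE}: card=1200; try (D,hash)→1560, (D,merge)→1720, (D,nl)→3420, (E,hash)→4200, (E,merge)→16350, (E,nl)→180600; best=1560 via (D,hash)
  {ABD}: card=9600; try (B,hash)→1600, (A,hash)→2280, (B,merge)→4180, (A,merge)→15280, (A,nl_idx)→17400, (B,nl)→19760 …(+1); best=1600 via (B,hash)
  {ABDE}: card=9600; try (A,hash)→3240, (E,hash)→13600, (A,merge)→16240, (A,nl_idx)→18360, (A,nl)→49560, (E,merge)→146950 …(+1); best=3240 via (A,hash)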